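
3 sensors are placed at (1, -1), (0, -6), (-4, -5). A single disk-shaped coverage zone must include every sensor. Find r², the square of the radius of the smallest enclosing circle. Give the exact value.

9061/882

Call the three points A, B, C in the order given.
Side lengths²: AB² = 26, AC² = 41, BC² = 17.
Since AC² = 41 < 26 + 17 = 43, the triangle is acute, so the smallest enclosing circle is the circumcircle.
Circumcentre = (-59/42, -131/42), r² = 9061/882.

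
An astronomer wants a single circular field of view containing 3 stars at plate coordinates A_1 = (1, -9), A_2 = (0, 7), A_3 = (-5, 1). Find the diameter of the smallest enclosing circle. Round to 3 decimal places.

16.031

Side lengths²: A_1A_2² = 257, A_1A_3² = 136, A_2A_3² = 61.
Since A_1A_2² = 257 ≥ 136 + 61 = 197, the angle opposite A_1A_2 is not acute, so the smallest enclosing circle has A_1A_2 as diameter.
Centre = midpoint of A_1A_2 = (0.5, -1), r² = 257/4 = 64.25.
Diameter = 2r = 2√(64.25) ≈ 16.031.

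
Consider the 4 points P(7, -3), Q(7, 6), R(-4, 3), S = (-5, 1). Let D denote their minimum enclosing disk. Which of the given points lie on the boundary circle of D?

P, Q, S

By Welzl's lemma the MEC is supported by two points (diametrically opposite) or three points (on a circumcircle).
The minimum enclosing circle is determined by three boundary points: P, Q, S.
Their circumcentre is (11/6, 1.5) with r² = 845/18.
The farthest remaining point R is at distance² 653/18 ≤ 845/18.
The points at distance exactly r from the centre are P, Q, S — 3 points.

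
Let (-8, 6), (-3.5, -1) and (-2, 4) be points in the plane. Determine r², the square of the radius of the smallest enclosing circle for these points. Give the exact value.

17.3125

Call the three points A, B, C in the order given.
Side lengths²: AB² = 69.25, AC² = 40, BC² = 27.25.
Since AB² = 69.25 ≥ 40 + 27.25 = 67.25, the angle opposite AB is not acute, so the smallest enclosing circle has AB as diameter.
Centre = midpoint of AB = (-5.75, 2.5), r² = 69.25/4 = 17.3125.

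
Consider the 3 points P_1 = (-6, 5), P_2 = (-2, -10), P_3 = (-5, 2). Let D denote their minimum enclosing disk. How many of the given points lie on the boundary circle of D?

2

Side lengths²: P_1P_2² = 241, P_1P_3² = 10, P_2P_3² = 153.
Since P_1P_2² = 241 ≥ 153 + 10 = 163, the angle opposite P_1P_2 is not acute, so the smallest enclosing circle has P_1P_2 as diameter.
Centre = midpoint of P_1P_2 = (-4, -2.5), r² = 241/4 = 60.25.
The points at distance exactly r from the centre are P_1, P_2 — 2 points.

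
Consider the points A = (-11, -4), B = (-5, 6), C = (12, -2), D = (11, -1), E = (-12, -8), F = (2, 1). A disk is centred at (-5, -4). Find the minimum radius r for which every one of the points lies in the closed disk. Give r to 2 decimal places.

The required radius is the distance from (-5, -4) to the farthest point.
Squared distances: 36, 100, 293, 265, 65, 74.
Maximum is 293, attained at C.
r = √293 ≈ 17.12.

17.12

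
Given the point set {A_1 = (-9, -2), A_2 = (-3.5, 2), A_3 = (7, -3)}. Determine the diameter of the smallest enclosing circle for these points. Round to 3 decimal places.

Side lengths²: A_1A_2² = 46.25, A_1A_3² = 257, A_2A_3² = 135.25.
Since A_1A_3² = 257 ≥ 135.25 + 46.25 = 181.5, the angle opposite A_1A_3 is not acute, so the smallest enclosing circle has A_1A_3 as diameter.
Centre = midpoint of A_1A_3 = (-1, -2.5), r² = 257/4 = 64.25.
Diameter = 2r = 2√(64.25) ≈ 16.031.

16.031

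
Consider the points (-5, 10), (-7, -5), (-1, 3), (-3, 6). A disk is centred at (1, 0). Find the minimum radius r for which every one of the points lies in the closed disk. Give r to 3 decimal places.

11.662

The required radius is the distance from (1, 0) to the farthest point.
Squared distances: 136, 89, 13, 52.
Maximum is 136, attained at (-5, 10).
r = √136 ≈ 11.662.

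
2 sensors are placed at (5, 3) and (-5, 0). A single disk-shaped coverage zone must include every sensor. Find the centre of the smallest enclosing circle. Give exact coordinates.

(0, 1.5)

The smallest circle enclosing two points has them as diameter endpoints.
Centre = midpoint = (0, 1.5); r² = |(5, 3)−(-5, 0)|²/4 = 109/4 = 27.25.
Centre = (0, 1.5).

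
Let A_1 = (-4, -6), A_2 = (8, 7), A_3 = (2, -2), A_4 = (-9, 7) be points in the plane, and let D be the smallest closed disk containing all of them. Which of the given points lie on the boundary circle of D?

A_1, A_2, A_4

The minimum enclosing circle of a finite set is fixed by two of the points (as a diameter) or three (as a circumcircle).
The minimum enclosing circle is determined by three boundary points: A_1, A_2, A_4.
Their circumcentre is (-0.5, 73/26) with r² = 30361/338.
The farthest remaining point A_3 is at distance² 9925/338 ≤ 30361/338.
The points at distance exactly r from the centre are A_1, A_2, A_4 — 3 points.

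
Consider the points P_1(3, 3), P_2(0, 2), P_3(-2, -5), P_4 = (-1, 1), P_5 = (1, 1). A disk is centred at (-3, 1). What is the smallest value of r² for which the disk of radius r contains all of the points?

The required radius is the distance from (-3, 1) to the farthest point.
Squared distances: 40, 10, 37, 4, 16.
Maximum is 40, attained at P_1.

40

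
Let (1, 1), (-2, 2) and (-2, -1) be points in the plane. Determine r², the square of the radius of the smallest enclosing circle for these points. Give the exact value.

65/18

Call the three points A, B, C in the order given.
Side lengths²: AB² = 10, AC² = 13, BC² = 9.
Since AC² = 13 < 10 + 9 = 19, the triangle is acute, so the smallest enclosing circle is the circumcircle.
Circumcentre = (-5/6, 0.5), r² = 65/18.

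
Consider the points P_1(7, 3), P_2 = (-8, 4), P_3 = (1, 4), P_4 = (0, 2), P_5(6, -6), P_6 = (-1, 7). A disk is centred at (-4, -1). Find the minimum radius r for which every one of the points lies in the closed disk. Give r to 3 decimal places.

11.705

The required radius is the distance from (-4, -1) to the farthest point.
Squared distances: 137, 41, 50, 25, 125, 73.
Maximum is 137, attained at P_1.
r = √137 ≈ 11.705.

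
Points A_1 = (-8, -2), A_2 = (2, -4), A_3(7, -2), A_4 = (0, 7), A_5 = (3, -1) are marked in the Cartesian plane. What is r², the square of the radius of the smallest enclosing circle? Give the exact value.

9425/162

The minimum enclosing circle of a finite set is fixed by two of the points (as a diameter) or three (as a circumcircle).
The minimum enclosing circle is determined by three boundary points: A_1, A_3, A_4.
Their circumcentre is (-0.5, -11/18) with r² = 9425/162.
The farthest remaining point A_2 is at distance² 2873/162 ≤ 9425/162.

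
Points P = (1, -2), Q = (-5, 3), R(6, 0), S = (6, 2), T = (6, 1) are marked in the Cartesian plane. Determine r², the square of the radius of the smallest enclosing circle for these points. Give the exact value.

The minimum enclosing circle of a finite set is fixed by two of the points (as a diameter) or three (as a circumcircle).
The farthest pair is Q–R with squared distance 130. The circle on this segment as diameter has centre (0.5, 1.5) and r² = 130/4 = 32.5.
Check P: distance² to centre = 12.5 ≤ 32.5, so it lies inside.
All remaining points lie in this disk, and no smaller disk contains both endpoints, so this is the minimum enclosing circle.

32.5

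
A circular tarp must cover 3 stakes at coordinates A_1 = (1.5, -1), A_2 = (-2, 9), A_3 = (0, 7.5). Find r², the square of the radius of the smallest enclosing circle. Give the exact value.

Side lengths²: A_1A_2² = 112.25, A_1A_3² = 74.5, A_2A_3² = 6.25.
Since A_1A_2² = 112.25 ≥ 74.5 + 6.25 = 80.75, the angle opposite A_1A_2 is not acute, so the smallest enclosing circle has A_1A_2 as diameter.
Centre = midpoint of A_1A_2 = (-0.25, 4), r² = 112.25/4 = 28.0625.

28.0625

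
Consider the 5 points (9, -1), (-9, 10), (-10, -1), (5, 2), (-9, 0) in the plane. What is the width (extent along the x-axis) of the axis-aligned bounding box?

max x = 9, min x = -10, so width = 19.

19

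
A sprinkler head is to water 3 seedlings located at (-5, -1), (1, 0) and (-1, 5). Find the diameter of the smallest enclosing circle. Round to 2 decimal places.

Call the three points A, B, C in the order given.
Side lengths²: AB² = 37, AC² = 52, BC² = 29.
Since AC² = 52 < 37 + 29 = 66, the triangle is acute, so the smallest enclosing circle is the circumcircle.
Circumcentre = (-2.34375, 1.5625), r² = 13.6220703125.
Diameter = 2r = 2√(13.6220703125) ≈ 7.38.

7.38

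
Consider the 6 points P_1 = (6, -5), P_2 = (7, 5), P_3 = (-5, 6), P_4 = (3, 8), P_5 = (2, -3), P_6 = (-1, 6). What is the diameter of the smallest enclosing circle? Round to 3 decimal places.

By Welzl's lemma the MEC is supported by two points (diametrically opposite) or three points (on a circumcircle).
The minimum enclosing circle is determined by three boundary points: P_1, P_3, P_4.
Their circumcentre is (0.6, 0.6) with r² = 60.52.
The farthest remaining point P_2 is at distance² 60.32 ≤ 60.52.
Diameter = 2r = 2√(60.52) ≈ 15.559.

15.559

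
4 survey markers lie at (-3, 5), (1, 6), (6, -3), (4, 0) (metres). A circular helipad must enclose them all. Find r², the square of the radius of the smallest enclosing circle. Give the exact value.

36.25

A smallest enclosing disk is always determined by at most three of the input points on its boundary.
The farthest pair is (-3, 5)–(6, -3) with squared distance 145. The circle on this segment as diameter has centre (1.5, 1) and r² = 145/4 = 36.25.
Check (1, 6): distance² to centre = 25.25 ≤ 36.25, so it lies inside.
All remaining points lie in this disk, and no smaller disk contains both endpoints, so this is the minimum enclosing circle.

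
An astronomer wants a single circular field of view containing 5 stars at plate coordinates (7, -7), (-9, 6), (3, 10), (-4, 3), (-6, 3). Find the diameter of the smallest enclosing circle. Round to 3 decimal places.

A smallest enclosing disk is always determined by at most three of the input points on its boundary.
The minimum enclosing circle is determined by three boundary points: (7, -7), (-9, 6), (3, 10).
Their circumcentre is (-9/22, 5/22) with r² = 25925/242.
The farthest remaining point (-6, 3) is at distance² 9425/242 ≤ 25925/242.
Diameter = 2r = 2√(25925/242) ≈ 20.701.

20.701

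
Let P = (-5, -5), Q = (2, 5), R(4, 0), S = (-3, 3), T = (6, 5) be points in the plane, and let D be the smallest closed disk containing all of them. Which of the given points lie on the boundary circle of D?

By Welzl's lemma the MEC is supported by two points (diametrically opposite) or three points (on a circumcircle).
The farthest pair is P–T with squared distance 221. The circle on this segment as diameter has centre (0.5, 0) and r² = 221/4 = 55.25.
Check Q: distance² to centre = 27.25 ≤ 55.25, so it lies inside.
All remaining points lie in this disk, and no smaller disk contains both endpoints, so this is the minimum enclosing circle.
The points at distance exactly r from the centre are P, T — 2 points.

P, T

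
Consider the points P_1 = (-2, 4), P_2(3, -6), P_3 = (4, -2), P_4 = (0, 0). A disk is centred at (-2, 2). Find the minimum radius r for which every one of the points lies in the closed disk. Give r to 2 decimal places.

9.43

The required radius is the distance from (-2, 2) to the farthest point.
Squared distances: 4, 89, 52, 8.
Maximum is 89, attained at P_2.
r = √89 ≈ 9.43.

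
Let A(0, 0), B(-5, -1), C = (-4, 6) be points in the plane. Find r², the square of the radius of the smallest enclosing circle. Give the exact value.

4225/289

Side lengths²: AB² = 26, AC² = 52, BC² = 50.
Since AC² = 52 < 50 + 26 = 76, the triangle is acute, so the smallest enclosing circle is the circumcircle.
Circumcentre = (-52/17, 39/17), r² = 4225/289.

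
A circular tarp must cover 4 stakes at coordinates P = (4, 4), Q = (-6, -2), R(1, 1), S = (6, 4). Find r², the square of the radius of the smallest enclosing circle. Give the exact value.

By Welzl's lemma the MEC is supported by two points (diametrically opposite) or three points (on a circumcircle).
The farthest pair is Q–S with squared distance 180. The circle on this segment as diameter has centre (0, 1) and r² = 180/4 = 45.
Check P: distance² to centre = 25 ≤ 45, so it lies inside.
All remaining points lie in this disk, and no smaller disk contains both endpoints, so this is the minimum enclosing circle.

45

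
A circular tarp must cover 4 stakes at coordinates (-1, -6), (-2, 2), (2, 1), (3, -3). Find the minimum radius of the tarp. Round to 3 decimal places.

The minimum enclosing circle of a finite set is fixed by two of the points (as a diameter) or three (as a circumcircle).
The minimum enclosing circle is determined by three boundary points: (-1, -6), (-2, 2), (2, 1).
Their circumcentre is (-53/62, -119/62) with r² = 32045/1922.
The farthest remaining point (3, -3) is at distance² 30805/1922 ≤ 32045/1922.
r = √(32045/1922) ≈ 4.083.

4.083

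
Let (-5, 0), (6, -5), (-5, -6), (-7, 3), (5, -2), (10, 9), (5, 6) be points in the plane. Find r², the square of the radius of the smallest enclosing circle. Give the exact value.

112.5

A smallest enclosing disk is always determined by at most three of the input points on its boundary.
The farthest pair is (-5, -6)–(10, 9) with squared distance 450. The circle on this segment as diameter has centre (2.5, 1.5) and r² = 450/4 = 112.5.
Check (-5, 0): distance² to centre = 58.5 ≤ 112.5, so it lies inside.
All remaining points lie in this disk, and no smaller disk contains both endpoints, so this is the minimum enclosing circle.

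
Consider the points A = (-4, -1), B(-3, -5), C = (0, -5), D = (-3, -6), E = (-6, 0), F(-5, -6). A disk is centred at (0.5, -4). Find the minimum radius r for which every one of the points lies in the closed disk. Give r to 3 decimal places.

7.632

The required radius is the distance from (0.5, -4) to the farthest point.
Squared distances: 29.25, 13.25, 1.25, 16.25, 58.25, 34.25.
Maximum is 58.25, attained at E.
r = √(58.25) ≈ 7.632.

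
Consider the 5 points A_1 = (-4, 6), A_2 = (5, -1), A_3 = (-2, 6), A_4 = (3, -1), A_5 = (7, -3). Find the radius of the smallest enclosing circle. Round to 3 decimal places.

The minimum enclosing circle of a finite set is fixed by two of the points (as a diameter) or three (as a circumcircle).
The farthest pair is A_1–A_5 with squared distance 202. The circle on this segment as diameter has centre (1.5, 1.5) and r² = 202/4 = 50.5.
Check A_2: distance² to centre = 18.5 ≤ 50.5, so it lies inside.
All remaining points lie in this disk, and no smaller disk contains both endpoints, so this is the minimum enclosing circle.
r = √(50.5) ≈ 7.106.

7.106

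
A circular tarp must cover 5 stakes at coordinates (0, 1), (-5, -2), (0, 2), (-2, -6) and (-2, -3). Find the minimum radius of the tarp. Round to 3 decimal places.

A smallest enclosing disk is always determined by at most three of the input points on its boundary.
The farthest pair is (0, 2)–(-2, -6) with squared distance 68. The circle on this segment as diameter has centre (-1, -2) and r² = 68/4 = 17.
Check (0, 1): distance² to centre = 10 ≤ 17, so it lies inside.
All remaining points lie in this disk, and no smaller disk contains both endpoints, so this is the minimum enclosing circle.
r = √17 ≈ 4.123.

4.123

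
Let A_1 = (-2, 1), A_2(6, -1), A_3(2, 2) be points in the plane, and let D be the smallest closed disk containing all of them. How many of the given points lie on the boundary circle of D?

2

Side lengths²: A_1A_2² = 68, A_1A_3² = 17, A_2A_3² = 25.
Since A_1A_2² = 68 ≥ 25 + 17 = 42, the angle opposite A_1A_2 is not acute, so the smallest enclosing circle has A_1A_2 as diameter.
Centre = midpoint of A_1A_2 = (2, 0), r² = 68/4 = 17.
The points at distance exactly r from the centre are A_1, A_2 — 2 points.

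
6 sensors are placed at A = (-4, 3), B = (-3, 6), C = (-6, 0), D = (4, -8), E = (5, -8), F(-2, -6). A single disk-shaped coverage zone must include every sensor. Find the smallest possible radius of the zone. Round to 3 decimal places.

8.062

The farthest pair is B–E with squared distance 260. The circle on this segment as diameter has centre (1, -1) and r² = 260/4 = 65.
Check A: distance² to centre = 41 ≤ 65, so it lies inside.
All remaining points lie in this disk, and no smaller disk contains both endpoints, so this is the minimum enclosing circle.
r = √65 ≈ 8.062.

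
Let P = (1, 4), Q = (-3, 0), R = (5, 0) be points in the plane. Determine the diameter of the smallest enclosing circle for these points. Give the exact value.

8

Side lengths²: PQ² = 32, PR² = 32, QR² = 64.
Since QR² = 64 ≥ 32 + 32 = 64, the angle opposite QR is not acute, so the smallest enclosing circle has QR as diameter.
Centre = midpoint of QR = (1, 0), r² = 64/4 = 16.
Diameter = 2r = 2√16 = 8.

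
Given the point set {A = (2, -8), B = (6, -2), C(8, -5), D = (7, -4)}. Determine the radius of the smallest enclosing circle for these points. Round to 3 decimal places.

A smallest enclosing disk is always determined by at most three of the input points on its boundary.
The minimum enclosing circle is determined by three boundary points: A, B, C.
Their circumcentre is (4.375, -5.25) with r² = 13.203125.
The farthest remaining point D is at distance² 8.453125 ≤ 13.203125.
r = √(13.203125) ≈ 3.634.

3.634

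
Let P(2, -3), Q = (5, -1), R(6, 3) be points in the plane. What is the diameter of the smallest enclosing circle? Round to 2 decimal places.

7.21

Side lengths²: PQ² = 13, PR² = 52, QR² = 17.
Since PR² = 52 ≥ 17 + 13 = 30, the angle opposite PR is not acute, so the smallest enclosing circle has PR as diameter.
Centre = midpoint of PR = (4, 0), r² = 52/4 = 13.
Diameter = 2r = 2√13 ≈ 7.21.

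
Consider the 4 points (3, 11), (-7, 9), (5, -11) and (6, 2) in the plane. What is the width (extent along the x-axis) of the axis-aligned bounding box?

max x = 6, min x = -7, so width = 13.

13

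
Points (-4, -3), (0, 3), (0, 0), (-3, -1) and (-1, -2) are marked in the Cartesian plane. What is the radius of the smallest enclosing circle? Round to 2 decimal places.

3.61

A smallest enclosing disk is always determined by at most three of the input points on its boundary.
The farthest pair is (-4, -3)–(0, 3) with squared distance 52. The circle on this segment as diameter has centre (-2, 0) and r² = 52/4 = 13.
Check (0, 0): distance² to centre = 4 ≤ 13, so it lies inside.
All remaining points lie in this disk, and no smaller disk contains both endpoints, so this is the minimum enclosing circle.
r = √13 ≈ 3.61.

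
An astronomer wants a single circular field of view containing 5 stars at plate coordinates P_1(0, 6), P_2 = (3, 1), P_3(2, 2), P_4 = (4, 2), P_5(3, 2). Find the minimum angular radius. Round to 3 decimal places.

The farthest pair is P_1–P_2 with squared distance 34. The circle on this segment as diameter has centre (1.5, 3.5) and r² = 34/4 = 8.5.
Check P_3: distance² to centre = 2.5 ≤ 8.5, so it lies inside.
All remaining points lie in this disk, and no smaller disk contains both endpoints, so this is the minimum enclosing circle.
r = √(8.5) ≈ 2.915.

2.915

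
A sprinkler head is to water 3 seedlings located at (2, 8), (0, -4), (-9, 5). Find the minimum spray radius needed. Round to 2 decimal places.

7.01

Call the three points A, B, C in the order given.
Side lengths²: AB² = 148, AC² = 130, BC² = 162.
Since BC² = 162 < 148 + 130 = 278, the triangle is acute, so the smallest enclosing circle is the circumcircle.
Circumcentre = (-17/7, 18/7), r² = 2405/49.
r = √(2405/49) ≈ 7.01.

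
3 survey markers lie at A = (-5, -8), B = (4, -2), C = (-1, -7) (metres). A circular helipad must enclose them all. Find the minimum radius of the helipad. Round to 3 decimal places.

5.408

Side lengths²: AB² = 117, AC² = 17, BC² = 50.
Since AB² = 117 ≥ 50 + 17 = 67, the angle opposite AB is not acute, so the smallest enclosing circle has AB as diameter.
Centre = midpoint of AB = (-0.5, -5), r² = 117/4 = 29.25.
r = √(29.25) ≈ 5.408.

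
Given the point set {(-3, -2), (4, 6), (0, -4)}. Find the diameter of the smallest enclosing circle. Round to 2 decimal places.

10.86

Call the three points A, B, C in the order given.
Side lengths²: AB² = 113, AC² = 13, BC² = 116.
Since BC² = 116 < 113 + 13 = 126, the triangle is acute, so the smallest enclosing circle is the circumcircle.
Circumcentre = (51/38, 24/19), r² = 42601/1444.
Diameter = 2r = 2√(42601/1444) ≈ 10.86.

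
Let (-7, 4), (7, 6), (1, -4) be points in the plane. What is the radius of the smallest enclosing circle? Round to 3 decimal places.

7.289

Call the three points A, B, C in the order given.
Side lengths²: AB² = 200, AC² = 128, BC² = 136.
Since AB² = 200 < 136 + 128 = 264, the triangle is acute, so the smallest enclosing circle is the circumcircle.
Circumcentre = (0.25, 3.25), r² = 53.125.
r = √(53.125) ≈ 7.289.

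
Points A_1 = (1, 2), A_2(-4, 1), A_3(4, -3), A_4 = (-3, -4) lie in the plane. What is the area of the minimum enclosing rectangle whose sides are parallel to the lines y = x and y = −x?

60

In coordinates u = x + y, v = x − y the rectangle is axis-aligned; the map (x,y)→(u,v) scales areas by 2.
u-values: 3, -3, 1, -7; range = 3 − (-7) = 10.
v-values: -1, -5, 7, 1; range = 7 − (-5) = 12.
Area = (10 × 12) / 2 = 60.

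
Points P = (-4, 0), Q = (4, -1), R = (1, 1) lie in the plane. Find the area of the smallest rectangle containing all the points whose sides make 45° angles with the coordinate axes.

In coordinates u = x + y, v = x − y the rectangle is axis-aligned; the map (x,y)→(u,v) scales areas by 2.
u-values: -4, 3, 2; range = 3 − (-4) = 7.
v-values: -4, 5, 0; range = 5 − (-4) = 9.
Area = (7 × 9) / 2 = 31.5.

31.5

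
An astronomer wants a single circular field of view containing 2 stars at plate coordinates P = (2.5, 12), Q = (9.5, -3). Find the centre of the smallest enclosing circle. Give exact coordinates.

(6, 4.5)

The smallest circle enclosing two points has them as diameter endpoints.
Centre = midpoint = (6, 4.5); r² = |PQ|²/4 = 274/4 = 68.5.
Centre = (6, 4.5).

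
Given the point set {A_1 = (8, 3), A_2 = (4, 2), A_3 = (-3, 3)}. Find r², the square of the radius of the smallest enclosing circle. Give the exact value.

Side lengths²: A_1A_2² = 17, A_1A_3² = 121, A_2A_3² = 50.
Since A_1A_3² = 121 ≥ 50 + 17 = 67, the angle opposite A_1A_3 is not acute, so the smallest enclosing circle has A_1A_3 as diameter.
Centre = midpoint of A_1A_3 = (2.5, 3), r² = 121/4 = 30.25.

30.25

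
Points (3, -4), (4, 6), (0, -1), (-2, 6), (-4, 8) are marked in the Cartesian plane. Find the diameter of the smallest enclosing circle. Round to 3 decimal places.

By Welzl's lemma the MEC is supported by two points (diametrically opposite) or three points (on a circumcircle).
The farthest pair is (3, -4)–(-4, 8) with squared distance 193. The circle on this segment as diameter has centre (-0.5, 2) and r² = 193/4 = 48.25.
Check (4, 6): distance² to centre = 36.25 ≤ 48.25, so it lies inside.
All remaining points lie in this disk, and no smaller disk contains both endpoints, so this is the minimum enclosing circle.
Diameter = 2r = 2√(48.25) ≈ 13.892.

13.892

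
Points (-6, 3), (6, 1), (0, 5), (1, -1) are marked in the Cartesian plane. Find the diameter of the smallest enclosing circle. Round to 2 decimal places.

12.17

The farthest pair is (-6, 3)–(6, 1) with squared distance 148. The circle on this segment as diameter has centre (0, 2) and r² = 148/4 = 37.
Check (0, 5): distance² to centre = 9 ≤ 37, so it lies inside.
All remaining points lie in this disk, and no smaller disk contains both endpoints, so this is the minimum enclosing circle.
Diameter = 2r = 2√37 ≈ 12.17.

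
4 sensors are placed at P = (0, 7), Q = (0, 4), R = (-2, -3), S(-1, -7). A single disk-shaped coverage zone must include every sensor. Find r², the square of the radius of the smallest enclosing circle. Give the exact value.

49.25

By Welzl's lemma the MEC is supported by two points (diametrically opposite) or three points (on a circumcircle).
The farthest pair is P–S with squared distance 197. The circle on this segment as diameter has centre (-0.5, 0) and r² = 197/4 = 49.25.
Check Q: distance² to centre = 16.25 ≤ 49.25, so it lies inside.
All remaining points lie in this disk, and no smaller disk contains both endpoints, so this is the minimum enclosing circle.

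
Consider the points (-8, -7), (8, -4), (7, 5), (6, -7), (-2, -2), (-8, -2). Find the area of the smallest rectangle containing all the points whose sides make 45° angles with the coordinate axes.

In coordinates u = x + y, v = x − y the rectangle is axis-aligned; the map (x,y)→(u,v) scales areas by 2.
u-values: -15, 4, 12, -1, -4, -10; range = 12 − (-15) = 27.
v-values: -1, 12, 2, 13, 0, -6; range = 13 − (-6) = 19.
Area = (27 × 19) / 2 = 256.5.

256.5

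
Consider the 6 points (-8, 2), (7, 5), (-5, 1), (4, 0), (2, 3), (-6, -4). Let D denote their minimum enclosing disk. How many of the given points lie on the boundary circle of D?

3

By Welzl's lemma the MEC is supported by two points (diametrically opposite) or three points (on a circumcircle).
The minimum enclosing circle is determined by three boundary points: (-8, 2), (7, 5), (-6, -4).
Their circumcentre is (-0.0625, 1.3125) with r² = 63.4765625.
The farthest remaining point (-5, 1) is at distance² 24.4765625 ≤ 63.4765625.
The points at distance exactly r from the centre are (-8, 2), (7, 5), (-6, -4) — 3 points.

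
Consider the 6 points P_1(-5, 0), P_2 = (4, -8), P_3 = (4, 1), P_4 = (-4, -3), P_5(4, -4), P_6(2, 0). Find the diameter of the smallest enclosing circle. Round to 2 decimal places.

12.12

A smallest enclosing disk is always determined by at most three of the input points on its boundary.
The minimum enclosing circle is determined by three boundary points: P_1, P_2, P_3.
Their circumcentre is (-1/18, -3.5) with r² = 5945/162.
The farthest remaining point P_5 is at distance² 2705/162 ≤ 5945/162.
Diameter = 2r = 2√(5945/162) ≈ 12.12.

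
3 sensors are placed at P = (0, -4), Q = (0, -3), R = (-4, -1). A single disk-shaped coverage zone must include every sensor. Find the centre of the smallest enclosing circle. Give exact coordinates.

(-2, -2.5)

Side lengths²: PQ² = 1, PR² = 25, QR² = 20.
Since PR² = 25 ≥ 20 + 1 = 21, the angle opposite PR is not acute, so the smallest enclosing circle has PR as diameter.
Centre = midpoint of PR = (-2, -2.5), r² = 25/4 = 6.25.
Centre = (-2, -2.5).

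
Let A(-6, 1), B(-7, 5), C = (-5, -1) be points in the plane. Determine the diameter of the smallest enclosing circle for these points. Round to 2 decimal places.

Side lengths²: AB² = 17, AC² = 5, BC² = 40.
Since BC² = 40 ≥ 17 + 5 = 22, the angle opposite BC is not acute, so the smallest enclosing circle has BC as diameter.
Centre = midpoint of BC = (-6, 2), r² = 40/4 = 10.
Diameter = 2r = 2√10 ≈ 6.32.

6.32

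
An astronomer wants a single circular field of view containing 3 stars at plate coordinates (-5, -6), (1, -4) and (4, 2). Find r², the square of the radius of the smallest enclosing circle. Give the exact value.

36.25

Call the three points A, B, C in the order given.
Side lengths²: AB² = 40, AC² = 145, BC² = 45.
Since AC² = 145 ≥ 45 + 40 = 85, the angle opposite AC is not acute, so the smallest enclosing circle has AC as diameter.
Centre = midpoint of AC = (-0.5, -2), r² = 145/4 = 36.25.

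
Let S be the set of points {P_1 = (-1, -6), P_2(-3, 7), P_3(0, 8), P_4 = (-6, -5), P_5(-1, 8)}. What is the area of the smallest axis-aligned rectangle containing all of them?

84

x ranges over [-6, 0], width 6.
y ranges over [-6, 8], height 14.
Area = 6 × 14 = 84.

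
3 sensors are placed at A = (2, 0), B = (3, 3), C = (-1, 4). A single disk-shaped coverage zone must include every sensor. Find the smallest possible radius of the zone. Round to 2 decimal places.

2.51

Side lengths²: AB² = 10, AC² = 25, BC² = 17.
Since AC² = 25 < 17 + 10 = 27, the triangle is acute, so the smallest enclosing circle is the circumcircle.
Circumcentre = (17/26, 55/26), r² = 2125/338.
r = √(2125/338) ≈ 2.51.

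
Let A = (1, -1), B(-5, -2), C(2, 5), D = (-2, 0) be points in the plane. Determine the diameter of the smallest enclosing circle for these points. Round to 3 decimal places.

9.899

A smallest enclosing disk is always determined by at most three of the input points on its boundary.
The farthest pair is B–C with squared distance 98. The circle on this segment as diameter has centre (-1.5, 1.5) and r² = 98/4 = 24.5.
Check A: distance² to centre = 12.5 ≤ 24.5, so it lies inside.
All remaining points lie in this disk, and no smaller disk contains both endpoints, so this is the minimum enclosing circle.
Diameter = 2r = 2√(24.5) ≈ 9.899.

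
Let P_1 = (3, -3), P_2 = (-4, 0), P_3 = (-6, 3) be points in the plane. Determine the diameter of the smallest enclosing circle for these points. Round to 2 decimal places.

10.82

Side lengths²: P_1P_2² = 58, P_1P_3² = 117, P_2P_3² = 13.
Since P_1P_3² = 117 ≥ 58 + 13 = 71, the angle opposite P_1P_3 is not acute, so the smallest enclosing circle has P_1P_3 as diameter.
Centre = midpoint of P_1P_3 = (-1.5, 0), r² = 117/4 = 29.25.
Diameter = 2r = 2√(29.25) ≈ 10.82.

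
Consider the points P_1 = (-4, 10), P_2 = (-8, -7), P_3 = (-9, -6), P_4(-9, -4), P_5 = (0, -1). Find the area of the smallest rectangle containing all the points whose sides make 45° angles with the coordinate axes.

In coordinates u = x + y, v = x − y the rectangle is axis-aligned; the map (x,y)→(u,v) scales areas by 2.
u-values: 6, -15, -15, -13, -1; range = 6 − (-15) = 21.
v-values: -14, -1, -3, -5, 1; range = 1 − (-14) = 15.
Area = (21 × 15) / 2 = 157.5.

157.5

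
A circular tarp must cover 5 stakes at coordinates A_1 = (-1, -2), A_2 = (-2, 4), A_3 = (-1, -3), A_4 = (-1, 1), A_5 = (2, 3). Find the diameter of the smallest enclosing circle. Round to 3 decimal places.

7.244

A smallest enclosing disk is always determined by at most three of the input points on its boundary.
The minimum enclosing circle is determined by three boundary points: A_2, A_3, A_5.
Their circumcentre is (-13/18, 11/18) with r² = 2125/162.
The farthest remaining point A_1 is at distance² 1117/162 ≤ 2125/162.
Diameter = 2r = 2√(2125/162) ≈ 7.244.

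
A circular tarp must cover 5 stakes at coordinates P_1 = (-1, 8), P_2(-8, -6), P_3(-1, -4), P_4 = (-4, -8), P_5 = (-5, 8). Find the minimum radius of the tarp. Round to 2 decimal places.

A smallest enclosing disk is always determined by at most three of the input points on its boundary.
The minimum enclosing circle is determined by three boundary points: P_1, P_4, P_5.
Their circumcentre is (-3, 0.09375) with r² = 66.5087890625.
The farthest remaining point P_2 is at distance² 62.1337890625 ≤ 66.5087890625.
r = √(66.5087890625) ≈ 8.16.

8.16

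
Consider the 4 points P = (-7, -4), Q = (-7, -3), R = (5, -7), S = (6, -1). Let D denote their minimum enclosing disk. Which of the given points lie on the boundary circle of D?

P, R, S

A smallest enclosing disk is always determined by at most three of the input points on its boundary.
The minimum enclosing circle is determined by three boundary points: P, R, S.
Their circumcentre is (-0.38, -3.02) with r² = 44.7848.
The farthest remaining point Q is at distance² 43.8248 ≤ 44.7848.
The points at distance exactly r from the centre are P, R, S — 3 points.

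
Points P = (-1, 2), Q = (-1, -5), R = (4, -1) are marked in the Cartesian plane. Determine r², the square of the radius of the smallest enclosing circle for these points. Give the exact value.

Side lengths²: PQ² = 49, PR² = 34, QR² = 41.
Since PQ² = 49 < 41 + 34 = 75, the triangle is acute, so the smallest enclosing circle is the circumcircle.
Circumcentre = (0.3, -1.5), r² = 13.94.

13.94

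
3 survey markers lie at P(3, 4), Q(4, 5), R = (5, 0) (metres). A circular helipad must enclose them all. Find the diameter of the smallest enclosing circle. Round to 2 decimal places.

5.10

Side lengths²: PQ² = 2, PR² = 20, QR² = 26.
Since QR² = 26 ≥ 20 + 2 = 22, the angle opposite QR is not acute, so the smallest enclosing circle has QR as diameter.
Centre = midpoint of QR = (4.5, 2.5), r² = 26/4 = 6.5.
Diameter = 2r = 2√(6.5) ≈ 5.10.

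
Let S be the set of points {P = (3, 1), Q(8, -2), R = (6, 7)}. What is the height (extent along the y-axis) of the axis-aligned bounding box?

max y = 7, min y = -2, so height = 9.

9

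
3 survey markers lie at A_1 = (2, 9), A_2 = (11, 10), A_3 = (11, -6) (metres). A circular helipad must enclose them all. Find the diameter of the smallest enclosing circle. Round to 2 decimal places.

Side lengths²: A_1A_2² = 82, A_1A_3² = 306, A_2A_3² = 256.
Since A_1A_3² = 306 < 256 + 82 = 338, the triangle is acute, so the smallest enclosing circle is the circumcircle.
Circumcentre = (22/3, 2), r² = 697/9.
Diameter = 2r = 2√(697/9) ≈ 17.60.

17.60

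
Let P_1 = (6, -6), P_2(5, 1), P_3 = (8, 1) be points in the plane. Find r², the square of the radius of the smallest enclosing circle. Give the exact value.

1325/98

Side lengths²: P_1P_2² = 50, P_1P_3² = 53, P_2P_3² = 9.
Since P_1P_3² = 53 < 50 + 9 = 59, the triangle is acute, so the smallest enclosing circle is the circumcircle.
Circumcentre = (6.5, -33/14), r² = 1325/98.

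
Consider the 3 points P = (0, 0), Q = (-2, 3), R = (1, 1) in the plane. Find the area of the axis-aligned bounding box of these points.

x ranges over [-2, 1], width 3.
y ranges over [0, 3], height 3.
Area = 3 × 3 = 9.

9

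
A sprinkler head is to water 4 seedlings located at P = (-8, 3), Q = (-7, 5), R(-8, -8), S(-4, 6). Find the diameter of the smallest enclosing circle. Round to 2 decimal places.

14.56

The farthest pair is R–S with squared distance 212. The circle on this segment as diameter has centre (-6, -1) and r² = 212/4 = 53.
Check P: distance² to centre = 20 ≤ 53, so it lies inside.
All remaining points lie in this disk, and no smaller disk contains both endpoints, so this is the minimum enclosing circle.
Diameter = 2r = 2√53 ≈ 14.56.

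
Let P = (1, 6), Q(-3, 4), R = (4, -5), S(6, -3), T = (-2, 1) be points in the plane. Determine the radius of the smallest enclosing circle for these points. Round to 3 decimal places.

5.814

A smallest enclosing disk is always determined by at most three of the input points on its boundary.
The minimum enclosing circle is determined by three boundary points: P, Q, R.
Their circumcentre is (1.4, 0.2) with r² = 33.8.
The farthest remaining point S is at distance² 31.4 ≤ 33.8.
r = √(33.8) ≈ 5.814.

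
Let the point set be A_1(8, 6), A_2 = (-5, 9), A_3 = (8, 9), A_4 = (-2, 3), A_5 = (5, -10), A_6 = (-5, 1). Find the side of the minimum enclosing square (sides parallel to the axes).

19

The bounding box has width 13 and height 19.
An axis-aligned square enclosing the set must have side ≥ max(width, height).
So the minimum side is max(13, 19) = 19.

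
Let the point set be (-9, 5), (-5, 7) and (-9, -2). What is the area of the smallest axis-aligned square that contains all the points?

The bounding box has width 4 and height 9.
An axis-aligned square enclosing the set must have side ≥ max(width, height).
So the minimum side is max(4, 9) = 9.
Area = 9² = 81.

81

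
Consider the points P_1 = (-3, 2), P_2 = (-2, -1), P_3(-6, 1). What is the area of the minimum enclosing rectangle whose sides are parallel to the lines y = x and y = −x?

12

In coordinates u = x + y, v = x − y the rectangle is axis-aligned; the map (x,y)→(u,v) scales areas by 2.
u-values: -1, -3, -5; range = -1 − (-5) = 4.
v-values: -5, -1, -7; range = -1 − (-7) = 6.
Area = (4 × 6) / 2 = 12.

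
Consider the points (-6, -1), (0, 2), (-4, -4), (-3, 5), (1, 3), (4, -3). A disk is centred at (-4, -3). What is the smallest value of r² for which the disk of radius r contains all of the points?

65

The required radius is the distance from (-4, -3) to the farthest point.
Squared distances: 8, 41, 1, 65, 61, 64.
Maximum is 65, attained at (-3, 5).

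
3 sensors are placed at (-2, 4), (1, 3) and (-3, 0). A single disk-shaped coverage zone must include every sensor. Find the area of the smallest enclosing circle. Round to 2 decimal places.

19.75

Call the three points A, B, C in the order given.
Side lengths²: AB² = 10, AC² = 17, BC² = 25.
Since BC² = 25 < 17 + 10 = 27, the triangle is acute, so the smallest enclosing circle is the circumcircle.
Circumcentre = (-29/26, 43/26), r² = 2125/338.
Area = π·r² = π·2125/338 ≈ 19.75.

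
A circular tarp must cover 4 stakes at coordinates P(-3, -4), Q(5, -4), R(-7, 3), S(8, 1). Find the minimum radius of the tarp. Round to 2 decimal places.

7.57

The farthest pair is R–S with squared distance 229. The circle on this segment as diameter has centre (0.5, 2) and r² = 229/4 = 57.25.
Check P: distance² to centre = 48.25 ≤ 57.25, so it lies inside.
All remaining points lie in this disk, and no smaller disk contains both endpoints, so this is the minimum enclosing circle.
r = √(57.25) ≈ 7.57.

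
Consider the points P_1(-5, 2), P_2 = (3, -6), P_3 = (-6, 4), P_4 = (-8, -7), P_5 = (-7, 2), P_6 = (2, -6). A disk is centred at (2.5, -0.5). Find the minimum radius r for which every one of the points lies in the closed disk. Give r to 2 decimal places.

12.35

The required radius is the distance from (2.5, -0.5) to the farthest point.
Squared distances: 62.5, 30.5, 92.5, 152.5, 96.5, 30.5.
Maximum is 152.5, attained at P_4.
r = √(152.5) ≈ 12.35.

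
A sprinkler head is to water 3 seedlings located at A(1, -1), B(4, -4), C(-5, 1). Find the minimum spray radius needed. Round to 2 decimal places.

Side lengths²: AB² = 18, AC² = 40, BC² = 106.
Since BC² = 106 ≥ 40 + 18 = 58, the angle opposite BC is not acute, so the smallest enclosing circle has BC as diameter.
Centre = midpoint of BC = (-0.5, -1.5), r² = 106/4 = 26.5.
r = √(26.5) ≈ 5.15.

5.15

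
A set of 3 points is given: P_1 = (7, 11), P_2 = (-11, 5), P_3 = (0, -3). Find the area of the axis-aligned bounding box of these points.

252

x ranges over [-11, 7], width 18.
y ranges over [-3, 11], height 14.
Area = 18 × 14 = 252.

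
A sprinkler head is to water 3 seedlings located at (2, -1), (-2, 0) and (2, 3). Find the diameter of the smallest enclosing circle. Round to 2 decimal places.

Call the three points A, B, C in the order given.
Side lengths²: AB² = 17, AC² = 16, BC² = 25.
Since BC² = 25 < 17 + 16 = 33, the triangle is acute, so the smallest enclosing circle is the circumcircle.
Circumcentre = (0.375, 1), r² = 6.640625.
Diameter = 2r = 2√(6.640625) ≈ 5.15.

5.15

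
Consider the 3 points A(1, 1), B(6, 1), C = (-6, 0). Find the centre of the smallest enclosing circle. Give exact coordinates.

Side lengths²: AB² = 25, AC² = 50, BC² = 145.
Since BC² = 145 ≥ 50 + 25 = 75, the angle opposite BC is not acute, so the smallest enclosing circle has BC as diameter.
Centre = midpoint of BC = (0, 0.5), r² = 145/4 = 36.25.
Centre = (0, 0.5).

(0, 0.5)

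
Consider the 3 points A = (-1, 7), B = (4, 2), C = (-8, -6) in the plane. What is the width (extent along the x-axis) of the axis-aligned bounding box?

12

max x = 4, min x = -8, so width = 12.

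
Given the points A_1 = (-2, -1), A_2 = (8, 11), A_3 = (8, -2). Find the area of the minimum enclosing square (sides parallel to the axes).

169

The bounding box has width 10 and height 13.
An axis-aligned square enclosing the set must have side ≥ max(width, height).
So the minimum side is max(10, 13) = 13.
Area = 13² = 169.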